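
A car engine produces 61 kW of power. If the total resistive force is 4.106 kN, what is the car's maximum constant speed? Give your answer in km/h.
Convert to SI: F = 4106.0 N
P = Fv ⇒ v = P/F = 61000 W/4106.0 N = 14.8563 m/s = 53.48 km/h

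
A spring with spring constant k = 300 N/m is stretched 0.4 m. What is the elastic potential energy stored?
PE = ½kx² = ½(300)(0.4)² = 24.0 J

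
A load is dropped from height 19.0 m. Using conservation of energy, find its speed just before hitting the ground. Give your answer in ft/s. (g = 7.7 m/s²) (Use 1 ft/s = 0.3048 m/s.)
mgh = ½mv² ⇒ v = √(2gh) = √(2·7.7·19.0) = 17.1056 m/s = 56.12 ft/s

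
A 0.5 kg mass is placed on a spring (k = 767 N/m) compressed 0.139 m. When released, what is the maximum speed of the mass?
½kx² = ½mv² ⇒ v = x√(k/m) = (0.139)√(767/0.5) = 5.444 m/s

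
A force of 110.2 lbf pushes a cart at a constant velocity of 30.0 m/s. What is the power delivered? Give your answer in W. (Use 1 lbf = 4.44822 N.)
Convert to SI: F = 490.194 N, v = 30.0 m/s
P = Fv = (490.194)(30.0) = 14710 W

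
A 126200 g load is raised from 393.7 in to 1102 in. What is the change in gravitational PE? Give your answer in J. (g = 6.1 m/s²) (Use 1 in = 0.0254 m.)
Convert to SI: m = 126.2 kg, Δh = 17.9908 m
ΔPE = mgΔh = (126.2)(6.1)(17.9908) = 13850 J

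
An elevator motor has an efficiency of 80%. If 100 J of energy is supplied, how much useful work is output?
W_out = η·W_in = 0.8·100 = 80.0 J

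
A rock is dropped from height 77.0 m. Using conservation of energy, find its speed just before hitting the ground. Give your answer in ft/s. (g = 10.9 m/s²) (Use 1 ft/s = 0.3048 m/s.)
mgh = ½mv² ⇒ v = √(2gh) = √(2·10.9·77.0) = 40.9707 m/s = 134.4 ft/s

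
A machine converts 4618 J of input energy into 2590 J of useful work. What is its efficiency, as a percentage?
η = W_out/W_in = 2590/4618 = 56.08%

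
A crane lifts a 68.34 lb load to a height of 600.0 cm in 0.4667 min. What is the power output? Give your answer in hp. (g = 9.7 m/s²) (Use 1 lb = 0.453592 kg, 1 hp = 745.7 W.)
Convert to SI: m = 30.9985 kg, h = 6.0 m, t = 28.002 s
P = mgh/t = (30.9985)(9.7)(6.0)/28.002 = 64.4279 W = 0.0864 hp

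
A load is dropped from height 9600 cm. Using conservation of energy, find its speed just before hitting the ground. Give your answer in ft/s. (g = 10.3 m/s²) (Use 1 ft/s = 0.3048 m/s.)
Convert to SI: h = 96.0 m
mgh = ½mv² ⇒ v = √(2gh) = √(2·10.3·96.0) = 44.4702 m/s = 145.9 ft/s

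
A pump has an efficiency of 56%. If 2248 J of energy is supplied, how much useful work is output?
W_out = η·W_in = 0.56·2248 = 1258.88 J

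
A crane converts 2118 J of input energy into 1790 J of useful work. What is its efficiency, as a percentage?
η = W_out/W_in = 1790/2118 = 84.51%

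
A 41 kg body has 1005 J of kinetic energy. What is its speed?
v = √(2·KE/m) = √(2·1005/41) = 7.002 m/s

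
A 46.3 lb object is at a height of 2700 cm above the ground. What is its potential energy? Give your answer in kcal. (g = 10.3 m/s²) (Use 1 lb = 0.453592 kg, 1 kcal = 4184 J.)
Convert to SI: m = 21.0013 kg, h = 27.0 m
PE = mgh = (21.0013)(10.3)(27.0) = 5840.46 J = 1.396 kcal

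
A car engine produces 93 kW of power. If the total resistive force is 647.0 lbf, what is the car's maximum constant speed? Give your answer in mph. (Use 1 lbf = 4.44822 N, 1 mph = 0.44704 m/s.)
Convert to SI: F = 2878.0 N
P = Fv ⇒ v = P/F = 93000 W/2878.0 N = 32.3141 m/s = 72.28 mph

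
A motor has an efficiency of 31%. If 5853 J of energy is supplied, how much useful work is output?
W_out = η·W_in = 0.31·5853 = 1814.43 J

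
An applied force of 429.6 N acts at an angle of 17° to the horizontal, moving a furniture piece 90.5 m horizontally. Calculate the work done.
W = F·d·cosθ = (429.6)(90.5)cos(17°) = 37180 J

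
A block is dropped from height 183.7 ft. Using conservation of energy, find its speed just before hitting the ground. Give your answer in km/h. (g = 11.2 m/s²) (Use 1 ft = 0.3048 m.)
Convert to SI: h = 55.9918 m
mgh = ½mv² ⇒ v = √(2gh) = √(2·11.2·55.9918) = 35.4149 m/s = 127.5 km/h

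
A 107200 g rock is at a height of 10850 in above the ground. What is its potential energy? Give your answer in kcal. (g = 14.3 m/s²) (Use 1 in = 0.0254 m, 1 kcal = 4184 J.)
Convert to SI: m = 107.2 kg, h = 275.59 m
PE = mgh = (107.2)(14.3)(275.59) = 422468 J = 101.0 kcal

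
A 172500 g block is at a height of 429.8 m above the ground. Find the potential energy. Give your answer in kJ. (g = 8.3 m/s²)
Convert to SI: m = 172.5 kg, h = 429.8 m
PE = mgh = (172.5)(8.3)(429.8) = 615366 J = 615.4 kJ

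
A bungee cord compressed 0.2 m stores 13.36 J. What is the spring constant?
k = 2·PE/x² = 2·13.36/(0.2)² = 668.0 N/m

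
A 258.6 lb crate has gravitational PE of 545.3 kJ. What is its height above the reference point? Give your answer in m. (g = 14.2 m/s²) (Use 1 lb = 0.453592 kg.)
Convert to SI: m = 117.299 kg, PE = 545300 J
h = PE/(mg) = 545300/(117.299·14.2) = 327.4 m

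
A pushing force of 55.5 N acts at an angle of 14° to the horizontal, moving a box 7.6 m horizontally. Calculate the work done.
W = F·d·cosθ = (55.5)(7.6)cos(14°) = 409.3 J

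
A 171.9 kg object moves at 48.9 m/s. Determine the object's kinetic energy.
KE = ½mv² = ½(171.9)(48.9)² = 205500 J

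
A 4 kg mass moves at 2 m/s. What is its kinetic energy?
KE = ½mv² = ½(4)(2)² = 8.0 J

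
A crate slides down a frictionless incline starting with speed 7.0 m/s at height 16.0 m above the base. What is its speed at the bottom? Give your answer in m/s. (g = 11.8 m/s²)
½mv₀² + mgh = ½mv² ⇒ v = √(v₀² + 2gh) = √(7.0² + 2·11.8·16.0) = 20.65 m/s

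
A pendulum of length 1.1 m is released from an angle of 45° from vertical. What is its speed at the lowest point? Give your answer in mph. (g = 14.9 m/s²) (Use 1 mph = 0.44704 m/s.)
h = L(1 − cosθ) = 1.1(1 − cos45°) = 0.322183 m
v = √(2gh) = √(2·14.9·0.322183) = 3.09855 m/s = 6.931 mph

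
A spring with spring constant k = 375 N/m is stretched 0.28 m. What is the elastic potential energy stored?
PE = ½kx² = ½(375)(0.28)² = 14.7 J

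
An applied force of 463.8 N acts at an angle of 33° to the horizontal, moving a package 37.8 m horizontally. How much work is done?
W = F·d·cosθ = (463.8)(37.8)cos(33°) = 14700 J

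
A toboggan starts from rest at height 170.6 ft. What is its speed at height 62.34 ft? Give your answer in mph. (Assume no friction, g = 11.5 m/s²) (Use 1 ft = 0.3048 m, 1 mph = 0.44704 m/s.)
Convert to SI: h₁−h₂ = 32.9976 m
mgh₁ = mgh₂ + ½mv² ⇒ v = √(2g(h₁−h₂)) = √(2·11.5·32.9976) = 27.549 m/s = 61.63 mph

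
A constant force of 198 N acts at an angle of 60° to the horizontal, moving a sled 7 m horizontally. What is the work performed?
W = F·d·cosθ = (198)(7)cos(60°) = 693.0 J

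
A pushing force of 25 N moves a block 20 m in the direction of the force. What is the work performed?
W = F·d = (25)(20) = 500.0 J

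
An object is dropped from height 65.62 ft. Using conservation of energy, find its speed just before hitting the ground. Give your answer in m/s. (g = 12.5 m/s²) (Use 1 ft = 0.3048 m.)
Convert to SI: h = 20.001 m
mgh = ½mv² ⇒ v = √(2gh) = √(2·12.5·20.001) = 22.36 m/s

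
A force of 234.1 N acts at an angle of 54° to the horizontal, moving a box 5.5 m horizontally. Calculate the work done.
W = F·d·cosθ = (234.1)(5.5)cos(54°) = 756.8 J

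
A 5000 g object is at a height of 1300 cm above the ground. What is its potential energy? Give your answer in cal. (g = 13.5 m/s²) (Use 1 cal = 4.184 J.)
Convert to SI: m = 5.0 kg, h = 13.0 m
PE = mgh = (5.0)(13.5)(13.0) = 877.5 J = 209.7 cal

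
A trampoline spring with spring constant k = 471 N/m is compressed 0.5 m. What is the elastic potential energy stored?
PE = ½kx² = ½(471)(0.5)² = 58.88 J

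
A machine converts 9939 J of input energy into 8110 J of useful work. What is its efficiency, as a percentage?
η = W_out/W_in = 8110/9939 = 81.6%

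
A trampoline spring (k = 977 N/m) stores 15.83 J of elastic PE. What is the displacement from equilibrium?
x = √(2·PE/k) = √(2·15.83/977) = 0.18 m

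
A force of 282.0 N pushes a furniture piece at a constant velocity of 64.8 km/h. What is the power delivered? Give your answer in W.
Convert to SI: F = 282.0 N, v = 18.0 m/s
P = Fv = (282.0)(18.0) = 5076 W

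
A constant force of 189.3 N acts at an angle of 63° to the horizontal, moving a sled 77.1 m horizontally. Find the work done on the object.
W = F·d·cosθ = (189.3)(77.1)cos(63°) = 6626 J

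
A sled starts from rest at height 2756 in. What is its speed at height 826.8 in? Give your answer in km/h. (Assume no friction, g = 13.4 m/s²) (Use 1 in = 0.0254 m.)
Convert to SI: h₁−h₂ = 49.0017 m
mgh₁ = mgh₂ + ½mv² ⇒ v = √(2g(h₁−h₂)) = √(2·13.4·49.0017) = 36.2387 m/s = 130.5 km/h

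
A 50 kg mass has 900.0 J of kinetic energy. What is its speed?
v = √(2·KE/m) = √(2·900.0/50) = 6.0 m/s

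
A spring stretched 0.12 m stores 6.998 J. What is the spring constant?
k = 2·PE/x² = 2·6.998/(0.12)² = 971.9 N/m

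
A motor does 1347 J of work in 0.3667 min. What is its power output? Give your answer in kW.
Convert to SI: W = 1347.0 J, t = 22.002 s
P = W/t = 1347.0/22.002 = 61.2217 W = 0.06122 kW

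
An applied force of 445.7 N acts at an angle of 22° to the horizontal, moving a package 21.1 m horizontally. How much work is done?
W = F·d·cosθ = (445.7)(21.1)cos(22°) = 8719 J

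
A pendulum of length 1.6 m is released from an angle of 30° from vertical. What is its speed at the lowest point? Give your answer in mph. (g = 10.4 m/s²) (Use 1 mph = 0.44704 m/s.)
h = L(1 − cosθ) = 1.6(1 − cos30°) = 0.214359 m
v = √(2gh) = √(2·10.4·0.214359) = 2.11156 m/s = 4.723 mph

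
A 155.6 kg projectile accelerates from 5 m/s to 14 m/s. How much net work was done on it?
W = ΔKE = ½m(v₂² − v₁²) = ½(155.6)(14² − 5²) = 13303.8 J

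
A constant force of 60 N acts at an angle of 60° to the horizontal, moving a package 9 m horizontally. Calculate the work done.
W = F·d·cosθ = (60)(9)cos(60°) = 270.0 J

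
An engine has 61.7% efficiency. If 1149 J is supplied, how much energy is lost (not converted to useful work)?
W_lost = W_in(1 − η) = 1149·(1 − 0.617) = 440.1 J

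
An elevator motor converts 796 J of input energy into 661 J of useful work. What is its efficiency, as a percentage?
η = W_out/W_in = 661/796 = 83.04%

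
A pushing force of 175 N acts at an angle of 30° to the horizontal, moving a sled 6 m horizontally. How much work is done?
W = F·d·cosθ = (175)(6)cos(30°) = 909.3 J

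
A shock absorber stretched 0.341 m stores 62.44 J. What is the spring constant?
k = 2·PE/x² = 2·62.44/(0.341)² = 1074 N/m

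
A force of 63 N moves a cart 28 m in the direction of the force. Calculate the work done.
W = F·d = (63)(28) = 1764 J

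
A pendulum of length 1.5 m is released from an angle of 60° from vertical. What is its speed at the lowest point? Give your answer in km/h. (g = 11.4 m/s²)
h = L(1 − cosθ) = 1.5(1 − cos60°) = 0.75 m
v = √(2gh) = √(2·11.4·0.75) = 4.13521 m/s = 14.89 km/h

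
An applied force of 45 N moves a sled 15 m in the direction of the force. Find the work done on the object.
W = F·d = (45)(15) = 675.0 J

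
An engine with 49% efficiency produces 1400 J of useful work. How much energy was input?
W_in = W_out/η = 1400/0.49 = 2857 J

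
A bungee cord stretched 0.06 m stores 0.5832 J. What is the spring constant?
k = 2·PE/x² = 2·0.5832/(0.06)² = 324.0 N/m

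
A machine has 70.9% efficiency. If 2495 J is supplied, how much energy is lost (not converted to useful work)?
W_lost = W_in(1 − η) = 2495·(1 − 0.709) = 726.0 J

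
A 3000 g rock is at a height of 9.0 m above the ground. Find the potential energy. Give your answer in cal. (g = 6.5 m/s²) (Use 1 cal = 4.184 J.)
Convert to SI: m = 3.0 kg, h = 9.0 m
PE = mgh = (3.0)(6.5)(9.0) = 175.5 J = 41.95 cal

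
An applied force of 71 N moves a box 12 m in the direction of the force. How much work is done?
W = F·d = (71)(12) = 852.0 J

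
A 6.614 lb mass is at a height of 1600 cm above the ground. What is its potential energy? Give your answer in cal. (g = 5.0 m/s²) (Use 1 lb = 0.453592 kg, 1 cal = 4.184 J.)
Convert to SI: m = 3.00006 kg, h = 16.0 m
PE = mgh = (3.00006)(5.0)(16.0) = 240.005 J = 57.36 cal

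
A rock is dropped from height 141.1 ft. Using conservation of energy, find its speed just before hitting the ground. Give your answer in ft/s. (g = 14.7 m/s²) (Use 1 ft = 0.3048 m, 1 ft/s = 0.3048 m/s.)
Convert to SI: h = 43.0073 m
mgh = ½mv² ⇒ v = √(2gh) = √(2·14.7·43.0073) = 35.5586 m/s = 116.7 ft/s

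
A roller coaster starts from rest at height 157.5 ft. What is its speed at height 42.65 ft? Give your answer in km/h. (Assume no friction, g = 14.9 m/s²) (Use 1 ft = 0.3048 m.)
Convert to SI: h₁−h₂ = 35.0063 m
mgh₁ = mgh₂ + ½mv² ⇒ v = √(2g(h₁−h₂)) = √(2·14.9·35.0063) = 32.2984 m/s = 116.3 km/h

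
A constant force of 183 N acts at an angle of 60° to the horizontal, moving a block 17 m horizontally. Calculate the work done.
W = F·d·cosθ = (183)(17)cos(60°) = 1556 J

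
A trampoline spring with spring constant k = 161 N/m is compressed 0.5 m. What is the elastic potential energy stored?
PE = ½kx² = ½(161)(0.5)² = 20.13 J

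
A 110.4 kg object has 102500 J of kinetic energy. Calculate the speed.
v = √(2·KE/m) = √(2·102500/110.4) = 43.09 m/s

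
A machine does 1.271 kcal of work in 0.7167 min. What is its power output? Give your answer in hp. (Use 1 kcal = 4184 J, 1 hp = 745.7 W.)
Convert to SI: W = 5317.86 J, t = 43.002 s
P = W/t = 5317.86/43.002 = 123.666 W = 0.1658 hp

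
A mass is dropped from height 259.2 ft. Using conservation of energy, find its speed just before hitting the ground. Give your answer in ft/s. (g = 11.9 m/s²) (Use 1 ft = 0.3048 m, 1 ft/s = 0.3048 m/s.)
Convert to SI: h = 79.0042 m
mgh = ½mv² ⇒ v = √(2gh) = √(2·11.9·79.0042) = 43.3624 m/s = 142.3 ft/s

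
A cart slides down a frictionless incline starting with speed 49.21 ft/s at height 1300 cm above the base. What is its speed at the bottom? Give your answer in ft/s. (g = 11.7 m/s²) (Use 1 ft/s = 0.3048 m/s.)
Convert to SI: v₀ = 14.9992 m/s, h = 13.0 m
½mv₀² + mgh = ½mv² ⇒ v = √(v₀² + 2gh) = √(14.9992² + 2·11.7·13.0) = 23.0038 m/s = 75.47 ft/s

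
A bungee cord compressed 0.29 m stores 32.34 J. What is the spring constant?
k = 2·PE/x² = 2·32.34/(0.29)² = 769.1 N/m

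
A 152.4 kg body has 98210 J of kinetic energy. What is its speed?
v = √(2·KE/m) = √(2·98210/152.4) = 35.9 m/s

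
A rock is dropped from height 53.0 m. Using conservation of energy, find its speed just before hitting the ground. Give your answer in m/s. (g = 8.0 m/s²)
mgh = ½mv² ⇒ v = √(2gh) = √(2·8.0·53.0) = 29.12 m/s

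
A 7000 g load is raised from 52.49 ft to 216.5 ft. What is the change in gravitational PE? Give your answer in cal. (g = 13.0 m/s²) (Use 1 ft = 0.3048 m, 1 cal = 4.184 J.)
Convert to SI: m = 7.0 kg, Δh = 49.9902 m
ΔPE = mgΔh = (7.0)(13.0)(49.9902) = 4549.11 J = 1087 cal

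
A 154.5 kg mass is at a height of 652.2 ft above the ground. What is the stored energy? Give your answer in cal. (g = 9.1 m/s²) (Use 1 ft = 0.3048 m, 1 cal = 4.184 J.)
Convert to SI: m = 154.5 kg, h = 198.791 m
PE = mgh = (154.5)(9.1)(198.791) = 279490 J = 66800 cal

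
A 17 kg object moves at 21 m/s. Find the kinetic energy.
KE = ½mv² = ½(17)(21)² = 3748.5 J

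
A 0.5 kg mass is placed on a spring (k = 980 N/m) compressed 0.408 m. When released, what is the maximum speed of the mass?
½kx² = ½mv² ⇒ v = x√(k/m) = (0.408)√(980/0.5) = 18.06 m/s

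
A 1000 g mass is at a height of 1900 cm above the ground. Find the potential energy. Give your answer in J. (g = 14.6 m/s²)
Convert to SI: m = 1.0 kg, h = 19.0 m
PE = mgh = (1.0)(14.6)(19.0) = 277.4 J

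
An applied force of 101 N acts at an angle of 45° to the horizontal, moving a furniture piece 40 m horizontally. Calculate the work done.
W = F·d·cosθ = (101)(40)cos(45°) = 2857 J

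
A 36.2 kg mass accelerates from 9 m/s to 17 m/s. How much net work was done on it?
W = ΔKE = ½m(v₂² − v₁²) = ½(36.2)(17² − 9²) = 3764.8 J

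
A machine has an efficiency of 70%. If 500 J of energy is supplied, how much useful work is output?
W_out = η·W_in = 0.7·500 = 350.0 J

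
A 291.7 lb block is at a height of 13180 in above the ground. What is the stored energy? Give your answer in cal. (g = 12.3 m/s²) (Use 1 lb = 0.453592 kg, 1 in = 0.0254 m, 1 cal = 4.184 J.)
Convert to SI: m = 132.313 kg, h = 334.772 m
PE = mgh = (132.313)(12.3)(334.772) = 544824 J = 130200 cal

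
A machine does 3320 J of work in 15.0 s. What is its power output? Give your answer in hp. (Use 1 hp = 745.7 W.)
P = W/t = 3320.0/15.0 = 221.333 W = 0.2968 hp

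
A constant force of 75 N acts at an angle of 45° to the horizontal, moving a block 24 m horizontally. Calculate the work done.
W = F·d·cosθ = (75)(24)cos(45°) = 1273 J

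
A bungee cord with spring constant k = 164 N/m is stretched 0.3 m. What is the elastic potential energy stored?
PE = ½kx² = ½(164)(0.3)² = 7.38 J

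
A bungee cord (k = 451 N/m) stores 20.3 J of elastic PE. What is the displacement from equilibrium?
x = √(2·PE/k) = √(2·20.3/451) = 0.3 m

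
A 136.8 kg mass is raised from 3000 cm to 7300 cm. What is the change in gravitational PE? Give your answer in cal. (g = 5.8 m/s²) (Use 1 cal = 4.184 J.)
Convert to SI: m = 136.8 kg, Δh = 43.0 m
ΔPE = mgΔh = (136.8)(5.8)(43.0) = 34117.9 J = 8154 cal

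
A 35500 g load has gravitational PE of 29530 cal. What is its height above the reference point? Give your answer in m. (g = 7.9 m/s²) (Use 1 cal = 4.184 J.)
Convert to SI: m = 35.5 kg, PE = 123554 J
h = PE/(mg) = 123554/(35.5·7.9) = 440.6 m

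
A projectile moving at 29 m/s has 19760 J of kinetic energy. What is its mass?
m = 2·KE/v² = 2·19760/(29)² = 46.99 kg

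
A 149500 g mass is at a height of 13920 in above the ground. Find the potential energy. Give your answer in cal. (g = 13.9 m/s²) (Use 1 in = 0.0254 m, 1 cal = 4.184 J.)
Convert to SI: m = 149.5 kg, h = 353.568 m
PE = mgh = (149.5)(13.9)(353.568) = 734732 J = 175600 cal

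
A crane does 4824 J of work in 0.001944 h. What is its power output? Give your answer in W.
Convert to SI: W = 4824.0 J, t = 6.9984 s
P = W/t = 4824.0/6.9984 = 689.3 W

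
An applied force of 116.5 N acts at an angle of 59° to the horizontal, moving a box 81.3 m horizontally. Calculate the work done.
W = F·d·cosθ = (116.5)(81.3)cos(59°) = 4878 J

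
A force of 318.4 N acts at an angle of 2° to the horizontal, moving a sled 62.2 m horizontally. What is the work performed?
W = F·d·cosθ = (318.4)(62.2)cos(2°) = 19790 J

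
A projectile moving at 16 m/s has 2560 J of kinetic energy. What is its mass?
m = 2·KE/v² = 2·2560/(16)² = 20.0 kg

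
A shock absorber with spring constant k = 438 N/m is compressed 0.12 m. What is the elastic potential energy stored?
PE = ½kx² = ½(438)(0.12)² = 3.154 J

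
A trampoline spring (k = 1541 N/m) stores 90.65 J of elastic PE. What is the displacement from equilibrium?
x = √(2·PE/k) = √(2·90.65/1541) = 0.343 m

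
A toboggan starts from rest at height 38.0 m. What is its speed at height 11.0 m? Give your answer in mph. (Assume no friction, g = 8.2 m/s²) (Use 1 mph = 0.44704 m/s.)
mgh₁ = mgh₂ + ½mv² ⇒ v = √(2g(h₁−h₂)) = √(2·8.2·27.0) = 21.0428 m/s = 47.07 mph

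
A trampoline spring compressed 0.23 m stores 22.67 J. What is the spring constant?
k = 2·PE/x² = 2·22.67/(0.23)² = 857.1 N/m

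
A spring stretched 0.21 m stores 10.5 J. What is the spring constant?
k = 2·PE/x² = 2·10.5/(0.21)² = 476.2 N/m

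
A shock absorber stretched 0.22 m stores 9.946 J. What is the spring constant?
k = 2·PE/x² = 2·9.946/(0.22)² = 411.0 N/m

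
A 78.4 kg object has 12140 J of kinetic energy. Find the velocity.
v = √(2·KE/m) = √(2·12140/78.4) = 17.6 m/s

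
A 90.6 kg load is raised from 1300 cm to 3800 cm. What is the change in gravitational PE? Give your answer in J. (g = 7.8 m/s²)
Convert to SI: m = 90.6 kg, Δh = 25.0 m
ΔPE = mgΔh = (90.6)(7.8)(25.0) = 17670 J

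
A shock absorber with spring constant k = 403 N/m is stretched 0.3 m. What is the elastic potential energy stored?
PE = ½kx² = ½(403)(0.3)² = 18.14 J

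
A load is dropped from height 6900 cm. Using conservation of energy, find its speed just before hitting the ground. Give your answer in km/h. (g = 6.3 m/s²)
Convert to SI: h = 69.0 m
mgh = ½mv² ⇒ v = √(2gh) = √(2·6.3·69.0) = 29.4856 m/s = 106.1 km/h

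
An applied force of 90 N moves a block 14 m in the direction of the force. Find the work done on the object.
W = F·d = (90)(14) = 1260 J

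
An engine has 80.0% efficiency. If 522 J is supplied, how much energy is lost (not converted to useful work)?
W_lost = W_in(1 − η) = 522·(1 − 0.8) = 104.4 J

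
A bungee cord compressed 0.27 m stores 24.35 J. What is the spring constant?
k = 2·PE/x² = 2·24.35/(0.27)² = 668.0 N/m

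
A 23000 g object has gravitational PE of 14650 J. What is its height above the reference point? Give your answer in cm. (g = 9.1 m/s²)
Convert to SI: m = 23.0 kg, PE = 14650.0 J
h = PE/(mg) = 14650.0/(23.0·9.1) = 69.9952 m = 7000 cm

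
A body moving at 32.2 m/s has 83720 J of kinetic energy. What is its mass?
m = 2·KE/v² = 2·83720/(32.2)² = 161.5 kg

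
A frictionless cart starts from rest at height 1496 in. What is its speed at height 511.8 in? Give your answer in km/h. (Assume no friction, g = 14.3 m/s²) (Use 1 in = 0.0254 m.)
Convert to SI: h₁−h₂ = 24.9987 m
mgh₁ = mgh₂ + ½mv² ⇒ v = √(2g(h₁−h₂)) = √(2·14.3·24.9987) = 26.7388 m/s = 96.26 km/h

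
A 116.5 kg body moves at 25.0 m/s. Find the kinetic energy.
KE = ½mv² = ½(116.5)(25.0)² = 36410 J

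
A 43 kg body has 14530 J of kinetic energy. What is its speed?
v = √(2·KE/m) = √(2·14530/43) = 26.0 m/s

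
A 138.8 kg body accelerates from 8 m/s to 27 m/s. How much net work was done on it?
W = ΔKE = ½m(v₂² − v₁²) = ½(138.8)(27² − 8²) = 46151.0 J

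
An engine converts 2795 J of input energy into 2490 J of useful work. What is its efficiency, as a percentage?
η = W_out/W_in = 2490/2795 = 89.09%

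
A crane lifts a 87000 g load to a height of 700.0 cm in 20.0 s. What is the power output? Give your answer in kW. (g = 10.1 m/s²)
Convert to SI: m = 87.0 kg, h = 7.0 m, t = 20.0 s
P = mgh/t = (87.0)(10.1)(7.0)/20.0 = 307.545 W = 0.3075 kW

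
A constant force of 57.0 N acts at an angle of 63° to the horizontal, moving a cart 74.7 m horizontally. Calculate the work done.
W = F·d·cosθ = (57.0)(74.7)cos(63°) = 1933 J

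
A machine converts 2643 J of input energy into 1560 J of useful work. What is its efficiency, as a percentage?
η = W_out/W_in = 1560/2643 = 59.02%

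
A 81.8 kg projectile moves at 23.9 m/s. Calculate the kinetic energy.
KE = ½mv² = ½(81.8)(23.9)² = 23360 J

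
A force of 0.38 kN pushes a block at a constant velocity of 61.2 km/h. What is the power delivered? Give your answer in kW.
Convert to SI: F = 380.0 N, v = 17.0 m/s
P = Fv = (380.0)(17.0) = 6460.0 W = 6.46 kW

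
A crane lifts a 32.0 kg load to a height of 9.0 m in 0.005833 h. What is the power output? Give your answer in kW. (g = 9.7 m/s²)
Convert to SI: m = 32.0 kg, h = 9.0 m, t = 20.9988 s
P = mgh/t = (32.0)(9.7)(9.0)/20.9988 = 133.036 W = 0.133 kW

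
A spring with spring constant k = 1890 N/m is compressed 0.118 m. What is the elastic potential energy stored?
PE = ½kx² = ½(1890)(0.118)² = 13.16 J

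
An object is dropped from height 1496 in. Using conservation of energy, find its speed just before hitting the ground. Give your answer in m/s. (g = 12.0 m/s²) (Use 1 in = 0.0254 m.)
Convert to SI: h = 37.9984 m
mgh = ½mv² ⇒ v = √(2gh) = √(2·12.0·37.9984) = 30.2 m/s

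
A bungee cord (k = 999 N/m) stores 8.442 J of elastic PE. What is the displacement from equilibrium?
x = √(2·PE/k) = √(2·8.442/999) = 0.13 m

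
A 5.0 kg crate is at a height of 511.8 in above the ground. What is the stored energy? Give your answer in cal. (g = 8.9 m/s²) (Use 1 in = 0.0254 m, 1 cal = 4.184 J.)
Convert to SI: m = 5.0 kg, h = 12.9997 m
PE = mgh = (5.0)(8.9)(12.9997) = 578.488 J = 138.3 cal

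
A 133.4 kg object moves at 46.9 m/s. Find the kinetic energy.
KE = ½mv² = ½(133.4)(46.9)² = 146700 J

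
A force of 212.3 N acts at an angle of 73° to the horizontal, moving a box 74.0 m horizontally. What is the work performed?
W = F·d·cosθ = (212.3)(74.0)cos(73°) = 4593 J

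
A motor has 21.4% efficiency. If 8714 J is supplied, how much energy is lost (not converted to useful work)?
W_lost = W_in(1 − η) = 8714·(1 − 0.214) = 6849 J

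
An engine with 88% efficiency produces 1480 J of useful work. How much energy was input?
W_in = W_out/η = 1480/0.88 = 1682 J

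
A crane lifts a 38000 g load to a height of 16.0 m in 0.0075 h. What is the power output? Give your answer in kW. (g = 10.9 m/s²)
Convert to SI: m = 38.0 kg, h = 16.0 m, t = 27.0 s
P = mgh/t = (38.0)(10.9)(16.0)/27.0 = 245.452 W = 0.2455 kW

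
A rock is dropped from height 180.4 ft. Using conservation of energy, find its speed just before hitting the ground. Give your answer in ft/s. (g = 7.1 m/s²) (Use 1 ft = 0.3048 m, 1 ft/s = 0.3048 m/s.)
Convert to SI: h = 54.9859 m
mgh = ½mv² ⇒ v = √(2gh) = √(2·7.1·54.9859) = 27.9428 m/s = 91.68 ft/s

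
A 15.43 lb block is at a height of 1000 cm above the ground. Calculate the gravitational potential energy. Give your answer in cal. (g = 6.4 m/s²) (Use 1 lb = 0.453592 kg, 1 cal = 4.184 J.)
Convert to SI: m = 6.99892 kg, h = 10.0 m
PE = mgh = (6.99892)(6.4)(10.0) = 447.931 J = 107.1 cal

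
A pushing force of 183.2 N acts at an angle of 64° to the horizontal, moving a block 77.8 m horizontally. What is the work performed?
W = F·d·cosθ = (183.2)(77.8)cos(64°) = 6248 J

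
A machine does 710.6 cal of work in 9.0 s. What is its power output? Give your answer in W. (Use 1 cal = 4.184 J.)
Convert to SI: W = 2973.15 J, t = 9.0 s
P = W/t = 2973.15/9.0 = 330.4 W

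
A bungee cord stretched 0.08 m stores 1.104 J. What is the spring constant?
k = 2·PE/x² = 2·1.104/(0.08)² = 345.0 N/m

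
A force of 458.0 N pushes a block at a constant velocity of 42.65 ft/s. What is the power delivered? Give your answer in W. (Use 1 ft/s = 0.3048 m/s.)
Convert to SI: F = 458.0 N, v = 12.9997 m/s
P = Fv = (458.0)(12.9997) = 5954 W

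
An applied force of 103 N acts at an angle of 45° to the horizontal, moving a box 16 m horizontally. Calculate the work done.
W = F·d·cosθ = (103)(16)cos(45°) = 1165 J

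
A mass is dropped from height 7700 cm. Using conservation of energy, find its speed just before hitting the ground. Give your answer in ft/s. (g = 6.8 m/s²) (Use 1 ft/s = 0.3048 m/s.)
Convert to SI: h = 77.0 m
mgh = ½mv² ⇒ v = √(2gh) = √(2·6.8·77.0) = 32.3605 m/s = 106.2 ft/s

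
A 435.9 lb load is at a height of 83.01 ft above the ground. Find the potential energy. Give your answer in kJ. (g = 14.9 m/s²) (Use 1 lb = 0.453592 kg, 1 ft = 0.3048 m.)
Convert to SI: m = 197.721 kg, h = 25.3014 m
PE = mgh = (197.721)(14.9)(25.3014) = 74539.1 J = 74.54 kJ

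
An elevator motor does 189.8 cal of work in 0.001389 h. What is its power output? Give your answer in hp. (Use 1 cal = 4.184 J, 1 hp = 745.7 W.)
Convert to SI: W = 794.123 J, t = 5.0004 s
P = W/t = 794.123/5.0004 = 158.812 W = 0.213 hp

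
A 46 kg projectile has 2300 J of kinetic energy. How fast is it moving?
v = √(2·KE/m) = √(2·2300/46) = 10.0 m/s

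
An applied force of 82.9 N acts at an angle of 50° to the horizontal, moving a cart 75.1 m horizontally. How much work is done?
W = F·d·cosθ = (82.9)(75.1)cos(50°) = 4002 J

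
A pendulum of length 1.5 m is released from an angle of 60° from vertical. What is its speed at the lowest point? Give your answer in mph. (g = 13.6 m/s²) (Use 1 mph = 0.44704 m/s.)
h = L(1 − cosθ) = 1.5(1 − cos60°) = 0.75 m
v = √(2gh) = √(2·13.6·0.75) = 4.51664 m/s = 10.1 mph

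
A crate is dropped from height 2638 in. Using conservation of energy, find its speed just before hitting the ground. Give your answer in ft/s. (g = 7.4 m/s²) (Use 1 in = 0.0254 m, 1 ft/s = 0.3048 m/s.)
Convert to SI: h = 67.0052 m
mgh = ½mv² ⇒ v = √(2gh) = √(2·7.4·67.0052) = 31.4909 m/s = 103.3 ft/s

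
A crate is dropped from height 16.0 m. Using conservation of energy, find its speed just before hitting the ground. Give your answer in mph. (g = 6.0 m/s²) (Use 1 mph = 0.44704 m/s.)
mgh = ½mv² ⇒ v = √(2gh) = √(2·6.0·16.0) = 13.8564 m/s = 31.0 mph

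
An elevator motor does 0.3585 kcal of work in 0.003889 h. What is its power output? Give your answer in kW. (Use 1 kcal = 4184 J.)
Convert to SI: W = 1499.96 J, t = 14.0004 s
P = W/t = 1499.96/14.0004 = 107.137 W = 0.1071 kW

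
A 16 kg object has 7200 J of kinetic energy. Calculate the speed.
v = √(2·KE/m) = √(2·7200/16) = 30.0 m/s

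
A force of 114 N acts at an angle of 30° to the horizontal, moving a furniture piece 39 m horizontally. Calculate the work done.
W = F·d·cosθ = (114)(39)cos(30°) = 3850 J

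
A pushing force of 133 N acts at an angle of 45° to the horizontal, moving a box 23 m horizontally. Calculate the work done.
W = F·d·cosθ = (133)(23)cos(45°) = 2163 J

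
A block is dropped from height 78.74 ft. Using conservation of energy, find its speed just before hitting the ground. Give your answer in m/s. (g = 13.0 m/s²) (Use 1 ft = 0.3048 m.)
Convert to SI: h = 24.0 m
mgh = ½mv² ⇒ v = √(2gh) = √(2·13.0·24.0) = 24.98 m/s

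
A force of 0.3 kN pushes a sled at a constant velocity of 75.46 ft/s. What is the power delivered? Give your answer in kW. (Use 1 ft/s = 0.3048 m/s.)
Convert to SI: F = 300.0 N, v = 23.0002 m/s
P = Fv = (300.0)(23.0002) = 6900.06 W = 6.9 kW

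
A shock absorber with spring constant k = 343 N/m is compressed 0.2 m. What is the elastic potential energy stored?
PE = ½kx² = ½(343)(0.2)² = 6.86 J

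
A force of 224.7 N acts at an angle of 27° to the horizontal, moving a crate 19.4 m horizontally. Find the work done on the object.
W = F·d·cosθ = (224.7)(19.4)cos(27°) = 3884 J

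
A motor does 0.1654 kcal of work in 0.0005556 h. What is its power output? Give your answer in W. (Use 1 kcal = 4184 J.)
Convert to SI: W = 692.034 J, t = 2.00016 s
P = W/t = 692.034/2.00016 = 346.0 W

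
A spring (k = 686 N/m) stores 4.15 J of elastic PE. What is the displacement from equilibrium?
x = √(2·PE/k) = √(2·4.15/686) = 0.11 m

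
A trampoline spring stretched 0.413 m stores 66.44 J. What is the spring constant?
k = 2·PE/x² = 2·66.44/(0.413)² = 779.0 N/m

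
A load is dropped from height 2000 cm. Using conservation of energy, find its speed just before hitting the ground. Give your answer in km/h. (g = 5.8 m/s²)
Convert to SI: h = 20.0 m
mgh = ½mv² ⇒ v = √(2gh) = √(2·5.8·20.0) = 15.2315 m/s = 54.83 km/h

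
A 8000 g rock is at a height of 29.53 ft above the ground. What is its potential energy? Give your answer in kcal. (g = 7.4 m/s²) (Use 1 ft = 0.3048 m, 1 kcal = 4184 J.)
Convert to SI: m = 8.0 kg, h = 9.00074 m
PE = mgh = (8.0)(7.4)(9.00074) = 532.844 J = 0.1274 kcal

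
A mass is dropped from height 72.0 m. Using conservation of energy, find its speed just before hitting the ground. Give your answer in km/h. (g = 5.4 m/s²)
mgh = ½mv² ⇒ v = √(2gh) = √(2·5.4·72.0) = 27.8855 m/s = 100.4 km/h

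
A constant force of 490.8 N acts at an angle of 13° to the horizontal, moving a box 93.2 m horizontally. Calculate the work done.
W = F·d·cosθ = (490.8)(93.2)cos(13°) = 44570 J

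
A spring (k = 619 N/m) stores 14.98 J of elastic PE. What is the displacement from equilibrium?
x = √(2·PE/k) = √(2·14.98/619) = 0.22 m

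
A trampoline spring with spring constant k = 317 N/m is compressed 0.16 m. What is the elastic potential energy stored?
PE = ½kx² = ½(317)(0.16)² = 4.058 J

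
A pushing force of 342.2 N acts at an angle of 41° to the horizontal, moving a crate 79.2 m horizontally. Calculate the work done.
W = F·d·cosθ = (342.2)(79.2)cos(41°) = 20450 J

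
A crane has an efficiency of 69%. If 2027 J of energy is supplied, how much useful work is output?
W_out = η·W_in = 0.69·2027 = 1398.63 J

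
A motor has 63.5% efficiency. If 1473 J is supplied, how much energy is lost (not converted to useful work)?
W_lost = W_in(1 − η) = 1473·(1 − 0.635) = 537.6 J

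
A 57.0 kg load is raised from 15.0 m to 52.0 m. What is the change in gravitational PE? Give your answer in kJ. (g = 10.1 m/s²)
ΔPE = mgΔh = (57.0)(10.1)(37.0) = 21300.9 J = 21.3 kJ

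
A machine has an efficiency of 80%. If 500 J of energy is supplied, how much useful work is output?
W_out = η·W_in = 0.8·500 = 400.0 J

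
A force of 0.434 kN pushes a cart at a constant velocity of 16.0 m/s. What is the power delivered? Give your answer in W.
Convert to SI: F = 434.0 N, v = 16.0 m/s
P = Fv = (434.0)(16.0) = 6944 W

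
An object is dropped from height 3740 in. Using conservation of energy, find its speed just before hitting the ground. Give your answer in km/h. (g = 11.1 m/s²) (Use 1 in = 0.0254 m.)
Convert to SI: h = 94.996 m
mgh = ½mv² ⇒ v = √(2gh) = √(2·11.1·94.996) = 45.9229 m/s = 165.3 km/h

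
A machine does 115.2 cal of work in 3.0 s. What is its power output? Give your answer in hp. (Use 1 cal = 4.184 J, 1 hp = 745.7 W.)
Convert to SI: W = 481.997 J, t = 3.0 s
P = W/t = 481.997/3.0 = 160.666 W = 0.2155 hp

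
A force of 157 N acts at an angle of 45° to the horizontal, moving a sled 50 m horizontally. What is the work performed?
W = F·d·cosθ = (157)(50)cos(45°) = 5551 J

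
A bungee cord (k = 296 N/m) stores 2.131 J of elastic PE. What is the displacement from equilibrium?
x = √(2·PE/k) = √(2·2.131/296) = 0.12 m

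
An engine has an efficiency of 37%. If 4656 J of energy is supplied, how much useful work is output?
W_out = η·W_in = 0.37·4656 = 1722.72 J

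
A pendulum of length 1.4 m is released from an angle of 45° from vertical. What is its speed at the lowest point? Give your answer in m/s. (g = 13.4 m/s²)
h = L(1 − cosθ) = 1.4(1 − cos45°) = 0.410051 m
v = √(2gh) = √(2·13.4·0.410051) = 3.315 m/s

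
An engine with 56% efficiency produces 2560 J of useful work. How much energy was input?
W_in = W_out/η = 2560/0.56 = 4571 J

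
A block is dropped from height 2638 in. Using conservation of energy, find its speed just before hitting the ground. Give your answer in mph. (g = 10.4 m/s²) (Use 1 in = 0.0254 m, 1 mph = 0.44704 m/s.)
Convert to SI: h = 67.0052 m
mgh = ½mv² ⇒ v = √(2gh) = √(2·10.4·67.0052) = 37.3324 m/s = 83.51 mph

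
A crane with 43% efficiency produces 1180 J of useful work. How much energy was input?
W_in = W_out/η = 1180/0.43 = 2744 J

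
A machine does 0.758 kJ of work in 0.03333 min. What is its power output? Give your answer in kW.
Convert to SI: W = 758.0 J, t = 1.9998 s
P = W/t = 758.0/1.9998 = 379.038 W = 0.379 kW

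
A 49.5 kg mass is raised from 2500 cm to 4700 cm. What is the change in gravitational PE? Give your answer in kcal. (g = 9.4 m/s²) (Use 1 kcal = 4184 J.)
Convert to SI: m = 49.5 kg, Δh = 22.0 m
ΔPE = mgΔh = (49.5)(9.4)(22.0) = 10236.6 J = 2.447 kcal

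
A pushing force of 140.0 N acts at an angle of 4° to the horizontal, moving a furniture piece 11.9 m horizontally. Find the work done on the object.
W = F·d·cosθ = (140.0)(11.9)cos(4°) = 1662 J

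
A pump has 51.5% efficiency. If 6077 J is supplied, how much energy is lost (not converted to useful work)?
W_lost = W_in(1 − η) = 6077·(1 − 0.515) = 2947 J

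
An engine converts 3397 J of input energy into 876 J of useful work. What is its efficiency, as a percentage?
η = W_out/W_in = 876/3397 = 25.79%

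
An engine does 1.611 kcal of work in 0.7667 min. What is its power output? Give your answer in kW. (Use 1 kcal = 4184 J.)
Convert to SI: W = 6740.42 J, t = 46.002 s
P = W/t = 6740.42/46.002 = 146.525 W = 0.1465 kW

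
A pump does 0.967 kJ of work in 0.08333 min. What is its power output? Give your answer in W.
Convert to SI: W = 967.0 J, t = 4.9998 s
P = W/t = 967.0/4.9998 = 193.4 W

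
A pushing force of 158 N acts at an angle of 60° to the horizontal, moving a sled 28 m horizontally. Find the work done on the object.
W = F·d·cosθ = (158)(28)cos(60°) = 2212 J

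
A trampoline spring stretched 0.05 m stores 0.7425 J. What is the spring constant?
k = 2·PE/x² = 2·0.7425/(0.05)² = 594.0 N/m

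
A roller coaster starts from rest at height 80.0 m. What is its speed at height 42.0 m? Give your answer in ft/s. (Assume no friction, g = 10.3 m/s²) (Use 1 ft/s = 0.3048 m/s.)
mgh₁ = mgh₂ + ½mv² ⇒ v = √(2g(h₁−h₂)) = √(2·10.3·38.0) = 27.9786 m/s = 91.79 ft/s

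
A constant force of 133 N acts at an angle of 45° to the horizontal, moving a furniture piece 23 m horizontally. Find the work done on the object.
W = F·d·cosθ = (133)(23)cos(45°) = 2163 J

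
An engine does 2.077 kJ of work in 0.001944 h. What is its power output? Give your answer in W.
Convert to SI: W = 2077.0 J, t = 6.9984 s
P = W/t = 2077.0/6.9984 = 296.8 W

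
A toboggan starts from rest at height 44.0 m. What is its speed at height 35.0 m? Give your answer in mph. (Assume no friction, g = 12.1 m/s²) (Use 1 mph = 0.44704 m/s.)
mgh₁ = mgh₂ + ½mv² ⇒ v = √(2g(h₁−h₂)) = √(2·12.1·9.0) = 14.758 m/s = 33.01 mph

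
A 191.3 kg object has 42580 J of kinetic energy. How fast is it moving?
v = √(2·KE/m) = √(2·42580/191.3) = 21.1 m/s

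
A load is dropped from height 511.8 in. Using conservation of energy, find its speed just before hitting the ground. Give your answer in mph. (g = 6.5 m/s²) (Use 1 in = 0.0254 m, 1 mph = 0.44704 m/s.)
Convert to SI: h = 12.9997 m
mgh = ½mv² ⇒ v = √(2gh) = √(2·6.5·12.9997) = 12.9999 m/s = 29.08 mph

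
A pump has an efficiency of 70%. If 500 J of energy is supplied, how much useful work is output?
W_out = η·W_in = 0.7·500 = 350.0 J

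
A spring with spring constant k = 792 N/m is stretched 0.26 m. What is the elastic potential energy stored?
PE = ½kx² = ½(792)(0.26)² = 26.77 J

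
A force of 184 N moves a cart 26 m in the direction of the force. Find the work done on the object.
W = F·d = (184)(26) = 4784 J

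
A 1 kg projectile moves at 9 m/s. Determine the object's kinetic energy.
KE = ½mv² = ½(1)(9)² = 40.5 J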